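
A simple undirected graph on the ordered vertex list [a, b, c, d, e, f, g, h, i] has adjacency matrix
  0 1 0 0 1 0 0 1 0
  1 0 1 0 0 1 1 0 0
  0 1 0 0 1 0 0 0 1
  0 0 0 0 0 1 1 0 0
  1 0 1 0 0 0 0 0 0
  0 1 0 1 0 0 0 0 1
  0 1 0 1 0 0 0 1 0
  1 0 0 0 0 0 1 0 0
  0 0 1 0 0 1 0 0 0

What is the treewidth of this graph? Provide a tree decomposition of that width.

Treewidth 3.
Bags: B1 = {a, c, e, i}  B2 = {a, b, c, i}  B3 = {a, b, f, i}  B4 = {a, b, f, h}  B5 = {b, f, g, h}  B6 = {d, f, g, h}
Tree: B1–B2, B2–B3, B3–B4, B4–B5, B5–B6

Each bag holds 4 vertices, so the decomposition has width 3, which upper-bounds the treewidth. For the lower bound: the 4 vertex sets {c,e,i}, {a}, {b}, {d,f,g,h} are disjoint, each induces a connected subgraph, and every pair is joined by at least one edge of G. Contracting each set to a single vertex therefore yields K_{4} as a minor, and since treewidth is minor-monotone, tw(G) ≥ tw(K_{4}) = 3. Hence tw(G) = 3 exactly.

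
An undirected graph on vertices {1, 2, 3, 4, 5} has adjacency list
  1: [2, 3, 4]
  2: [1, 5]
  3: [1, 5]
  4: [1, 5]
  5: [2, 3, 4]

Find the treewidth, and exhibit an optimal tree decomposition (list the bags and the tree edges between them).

Treewidth 2.
One such decomposition:
Bags: B1 = {1, 2, 5}  B2 = {1, 3, 5}  B3 = {1, 4, 5}
Tree: B1–B2, B2–B3

Every bag has size at most 3, so the width is 3 − 1 = 2 and tw(G) ≤ 2. For the lower bound, G contains the cycle 1–2–5–3–1, so G is not a forest; only forests have treewidth ≤ 1, hence tw(G) ≥ 2. Therefore the treewidth is 2.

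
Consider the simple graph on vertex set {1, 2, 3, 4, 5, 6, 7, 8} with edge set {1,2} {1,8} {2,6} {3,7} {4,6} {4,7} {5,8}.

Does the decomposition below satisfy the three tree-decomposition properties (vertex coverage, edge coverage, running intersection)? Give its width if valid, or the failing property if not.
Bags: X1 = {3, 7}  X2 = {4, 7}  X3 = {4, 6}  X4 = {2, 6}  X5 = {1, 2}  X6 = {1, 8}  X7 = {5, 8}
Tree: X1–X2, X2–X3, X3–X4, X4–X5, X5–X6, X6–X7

Every vertex of G appears in some bag (union = {1, 2, 3, 4, 5, 6, 7, 8}); every edge is covered by a bag; and for each vertex v the set of bags containing v is connected in the bag tree. The decomposition is therefore valid. The largest bag has 2 vertices, so the width is 1.

Yes; width 1.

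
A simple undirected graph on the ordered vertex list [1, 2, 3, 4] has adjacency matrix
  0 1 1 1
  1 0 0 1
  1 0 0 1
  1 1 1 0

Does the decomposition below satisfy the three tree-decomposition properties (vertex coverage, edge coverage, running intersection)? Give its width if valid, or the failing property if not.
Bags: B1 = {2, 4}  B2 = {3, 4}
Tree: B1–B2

No — vertex 1 appears in no bag.

A tree decomposition must satisfy three properties: every vertex lies in some bag; for every edge, both endpoints lie together in some bag; and for every vertex, the bags containing it form a connected subtree. Here vertex 1 appears in no bag, so the decomposition is invalid.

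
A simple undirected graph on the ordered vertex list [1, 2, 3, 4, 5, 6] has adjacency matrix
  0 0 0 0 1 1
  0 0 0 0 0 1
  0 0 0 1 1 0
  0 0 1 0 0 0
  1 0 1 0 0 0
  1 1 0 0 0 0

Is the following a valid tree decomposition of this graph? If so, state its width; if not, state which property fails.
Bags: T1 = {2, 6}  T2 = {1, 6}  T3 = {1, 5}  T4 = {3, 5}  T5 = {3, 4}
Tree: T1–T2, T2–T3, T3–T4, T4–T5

Vertex coverage: the bags together contain {1, 2, 3, 4, 5, 6}, the full vertex set. Edge coverage: each edge of G has both endpoints in at least one bag. Running intersection: for every vertex, the bags containing it form a connected subtree. All three properties hold, so this is a valid tree decomposition of width max|bag| − 1 = 1, and hence tw(G) ≤ 1.

Yes; width 1.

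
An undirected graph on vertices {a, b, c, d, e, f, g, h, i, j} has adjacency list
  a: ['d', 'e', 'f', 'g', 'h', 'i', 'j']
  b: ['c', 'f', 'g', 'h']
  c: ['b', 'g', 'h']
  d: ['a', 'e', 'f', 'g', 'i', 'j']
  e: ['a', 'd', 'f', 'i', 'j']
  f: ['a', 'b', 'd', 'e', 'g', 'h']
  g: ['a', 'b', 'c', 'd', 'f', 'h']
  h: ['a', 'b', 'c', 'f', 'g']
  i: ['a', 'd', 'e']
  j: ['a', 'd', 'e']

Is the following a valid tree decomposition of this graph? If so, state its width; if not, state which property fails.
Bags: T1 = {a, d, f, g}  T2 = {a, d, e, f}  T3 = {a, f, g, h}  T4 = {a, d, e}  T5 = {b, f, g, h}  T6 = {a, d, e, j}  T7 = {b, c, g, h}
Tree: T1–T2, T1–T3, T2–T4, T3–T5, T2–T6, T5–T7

A tree decomposition must satisfy three properties: every vertex lies in some bag; for every edge, both endpoints lie together in some bag; and for every vertex, the bags containing it form a connected subtree. Here vertex i appears in no bag, so the decomposition is invalid.

No — vertex i appears in no bag.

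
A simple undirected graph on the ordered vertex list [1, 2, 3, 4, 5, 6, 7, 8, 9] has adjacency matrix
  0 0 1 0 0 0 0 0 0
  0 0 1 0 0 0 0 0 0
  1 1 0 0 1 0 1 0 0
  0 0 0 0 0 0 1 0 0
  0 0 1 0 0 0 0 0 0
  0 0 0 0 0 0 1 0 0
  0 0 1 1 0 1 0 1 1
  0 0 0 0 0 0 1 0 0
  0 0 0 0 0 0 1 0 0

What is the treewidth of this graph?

A width-1 tree decomposition is:
Bags: B1 = {7, 8}  B2 = {3, 7}  B3 = {4, 7}  B4 = {2, 3}  B5 = {3, 5}  B6 = {7, 9}  B7 = {1, 3}  B8 = {6, 7}
Tree: B1–B2, B1–B3, B2–B4, B4–B5, B1–B6, B5–B7, B2–B8
Every bag has size at most 2, so the width is 2 − 1 = 1 and tw(G) ≤ 1. G has an edge, so its treewidth is at least 1. Therefore the treewidth is 1.

1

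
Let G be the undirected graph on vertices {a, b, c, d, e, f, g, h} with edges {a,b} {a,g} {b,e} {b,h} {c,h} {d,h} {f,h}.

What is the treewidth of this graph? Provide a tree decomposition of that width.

Treewidth 1.
One optimal decomposition is:
Bags: B1 = {b, h}  B2 = {a, b}  B3 = {c, h}  B4 = {b, e}  B5 = {d, h}  B6 = {f, h}  B7 = {a, g}
Tree: B1–B2, B1–B3, B1–B4, B3–B5, B1–B6, B2–B7

Each bag holds 2 vertices, so the decomposition has width 1, which upper-bounds the treewidth. G has an edge, so its treewidth is at least 1. The upper and lower bounds meet at 1, so that is the treewidth.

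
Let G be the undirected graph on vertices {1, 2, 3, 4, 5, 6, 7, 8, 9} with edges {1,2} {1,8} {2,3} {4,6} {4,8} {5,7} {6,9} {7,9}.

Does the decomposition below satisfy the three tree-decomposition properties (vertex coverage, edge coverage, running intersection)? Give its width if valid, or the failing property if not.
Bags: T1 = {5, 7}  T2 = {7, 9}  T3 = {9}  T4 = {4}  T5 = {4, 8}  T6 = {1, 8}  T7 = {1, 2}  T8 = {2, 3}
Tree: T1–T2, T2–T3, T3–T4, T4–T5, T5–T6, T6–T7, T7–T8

A tree decomposition must satisfy three properties: every vertex lies in some bag; for every edge, both endpoints lie together in some bag; and for every vertex, the bags containing it form a connected subtree. Here vertex 6 appears in no bag, so the decomposition is invalid.

No — vertex 6 appears in no bag.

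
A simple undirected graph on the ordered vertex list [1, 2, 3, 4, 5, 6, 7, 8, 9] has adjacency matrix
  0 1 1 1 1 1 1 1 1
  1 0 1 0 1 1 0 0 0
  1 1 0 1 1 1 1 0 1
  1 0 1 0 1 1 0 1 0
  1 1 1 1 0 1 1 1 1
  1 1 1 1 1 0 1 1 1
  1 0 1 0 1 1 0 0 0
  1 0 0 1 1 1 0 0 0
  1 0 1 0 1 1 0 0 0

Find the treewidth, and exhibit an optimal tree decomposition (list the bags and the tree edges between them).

Treewidth 4.
One optimal decomposition is:
Bags: B1 = {1, 2, 3, 5, 6}  B2 = {1, 3, 4, 5, 6}  B3 = {1, 3, 5, 6, 9}  B4 = {1, 4, 5, 6, 8}  B5 = {1, 3, 5, 6, 7}
Tree: B1–B2, B2–B3, B2–B4, B3–B5

Each bag holds 5 vertices, so the decomposition has width 4, which upper-bounds the treewidth. On the other hand G contains the 5-clique {1, 4, 5, 6, 8}. A clique must lie in a single bag of any decomposition, so no decomposition can have width below 4. Hence tw(G) = 4 exactly.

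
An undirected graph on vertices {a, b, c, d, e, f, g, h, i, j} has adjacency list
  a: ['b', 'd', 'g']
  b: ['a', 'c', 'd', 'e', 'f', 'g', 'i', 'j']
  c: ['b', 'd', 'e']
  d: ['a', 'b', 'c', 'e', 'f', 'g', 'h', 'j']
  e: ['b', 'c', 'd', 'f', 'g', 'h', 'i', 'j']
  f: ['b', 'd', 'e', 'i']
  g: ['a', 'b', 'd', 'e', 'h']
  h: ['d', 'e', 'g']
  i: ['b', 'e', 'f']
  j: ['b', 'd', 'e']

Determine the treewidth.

A width-3 tree decomposition is:
Bags: B1 = {b, d, e, j}  B2 = {b, c, d, e}  B3 = {b, d, e, f}  B4 = {b, e, f, i}  B5 = {b, d, e, g}  B6 = {d, e, g, h}  B7 = {a, b, d, g}
Tree: B1–B2, B1–B3, B3–B4, B1–B5, B5–B6, B5–B7
Each bag holds 4 vertices, so the decomposition has width 3, which upper-bounds the treewidth. On the other hand G contains the 4-clique {d, e, g, h}. A clique must lie in a single bag of any decomposition, so no decomposition can have width below 3. The upper and lower bounds meet at 3, so that is the treewidth.

3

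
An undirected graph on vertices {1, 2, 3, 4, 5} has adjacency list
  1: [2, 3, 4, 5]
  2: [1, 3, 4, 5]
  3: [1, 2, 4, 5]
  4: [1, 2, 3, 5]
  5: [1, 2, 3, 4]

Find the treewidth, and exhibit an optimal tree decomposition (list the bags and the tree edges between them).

Treewidth 4.
Bags: B1 = {1, 2, 3, 4, 5}
Tree: (single bag)

With just one bag of size 5, the width is 5 − 1 = 4, so tw(G) ≤ 4. Conversely, {1, 2, 3, 4, 5} is a clique of size 5, and the vertices of any clique must share a bag in every tree decomposition; so some bag has ≥ 5 vertices and tw(G) ≥ 4. The upper and lower bounds meet at 4, so that is the treewidth.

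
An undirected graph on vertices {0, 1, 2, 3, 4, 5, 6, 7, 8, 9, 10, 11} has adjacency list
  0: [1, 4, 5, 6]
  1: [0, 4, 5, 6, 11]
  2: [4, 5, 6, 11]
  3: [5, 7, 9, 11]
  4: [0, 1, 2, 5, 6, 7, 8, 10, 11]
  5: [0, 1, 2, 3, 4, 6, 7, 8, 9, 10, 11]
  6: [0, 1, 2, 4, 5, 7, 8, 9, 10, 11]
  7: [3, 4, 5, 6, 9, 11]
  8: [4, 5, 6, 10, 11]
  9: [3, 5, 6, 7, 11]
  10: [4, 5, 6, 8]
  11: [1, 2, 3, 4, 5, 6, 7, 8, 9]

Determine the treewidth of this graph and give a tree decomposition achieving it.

Treewidth 4.
Bags: B1 = {4, 5, 6, 8, 11}  B2 = {1, 4, 5, 6, 11}  B3 = {2, 4, 5, 6, 11}  B4 = {4, 5, 6, 7, 11}  B5 = {5, 6, 7, 9, 11}  B6 = {0, 1, 4, 5, 6}  B7 = {4, 5, 6, 8, 10}  B8 = {3, 5, 7, 9, 11}
Tree: B1–B2, B1–B3, B2–B4, B4–B5, B2–B6, B1–B7, B5–B8

The largest bag has 5 vertices, giving width 4; this decomposition certifies tw(G) ≤ 4. Conversely, {3, 5, 7, 9, 11} is a clique of size 5, and the vertices of any clique must share a bag in every tree decomposition; so some bag has ≥ 5 vertices and tw(G) ≥ 4. Hence tw(G) = 4 exactly.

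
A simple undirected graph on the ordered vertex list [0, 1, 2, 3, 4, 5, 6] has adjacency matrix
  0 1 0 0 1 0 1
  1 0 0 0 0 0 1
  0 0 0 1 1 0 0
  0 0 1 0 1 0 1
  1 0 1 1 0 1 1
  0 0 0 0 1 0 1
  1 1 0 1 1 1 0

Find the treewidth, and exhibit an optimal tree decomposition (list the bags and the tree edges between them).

Treewidth 2.
One such decomposition:
Bags: B1 = {0, 4, 6}  B2 = {0, 1, 6}  B3 = {3, 4, 6}  B4 = {4, 5, 6}  B5 = {2, 3, 4}
Tree: B1–B2, B1–B3, B3–B4, B3–B5

Each bag holds 3 vertices, so the decomposition has width 2, which upper-bounds the treewidth. On the other hand G contains the 3-clique {0, 1, 6}. A clique must lie in a single bag of any decomposition, so no decomposition can have width below 2. The upper and lower bounds meet at 2, so that is the treewidth.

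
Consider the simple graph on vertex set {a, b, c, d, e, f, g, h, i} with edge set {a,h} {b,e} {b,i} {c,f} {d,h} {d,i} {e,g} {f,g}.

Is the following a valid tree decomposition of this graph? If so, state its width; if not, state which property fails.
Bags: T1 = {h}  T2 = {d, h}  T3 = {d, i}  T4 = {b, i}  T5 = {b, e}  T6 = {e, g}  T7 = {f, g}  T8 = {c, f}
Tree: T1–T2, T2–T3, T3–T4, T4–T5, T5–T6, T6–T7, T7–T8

A tree decomposition must satisfy three properties: every vertex lies in some bag; for every edge, both endpoints lie together in some bag; and for every vertex, the bags containing it form a connected subtree. Here vertex a appears in no bag, so the decomposition is invalid.

No — vertex a appears in no bag.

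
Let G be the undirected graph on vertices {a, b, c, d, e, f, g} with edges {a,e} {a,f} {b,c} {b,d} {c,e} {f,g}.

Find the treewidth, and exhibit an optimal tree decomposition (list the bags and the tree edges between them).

Each bag holds 2 vertices, so the decomposition has width 1, which upper-bounds the treewidth. Any graph with an edge has treewidth ≥ 1, and G has the edge d–b. Combining the bounds, tw(G) = 1.

Treewidth 1.
One optimal decomposition is:
Bags: B1 = {b, d}  B2 = {b, c}  B3 = {c, e}  B4 = {a, e}  B5 = {a, f}  B6 = {f, g}
Tree: B1–B2, B2–B3, B3–B4, B4–B5, B5–B6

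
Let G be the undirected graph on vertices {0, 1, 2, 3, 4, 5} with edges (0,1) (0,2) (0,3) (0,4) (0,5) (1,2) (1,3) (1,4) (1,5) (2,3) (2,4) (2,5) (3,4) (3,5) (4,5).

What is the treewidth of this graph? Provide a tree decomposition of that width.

With just one bag of size 6, the width is 6 − 1 = 5, so tw(G) ≤ 5. On the other hand G contains the 6-clique {0, 1, 2, 3, 4, 5}. A clique must lie in a single bag of any decomposition, so no decomposition can have width below 5. Hence tw(G) = 5 exactly.

Treewidth 5.
Bags: B1 = {0, 1, 2, 3, 4, 5}
Tree: (single bag)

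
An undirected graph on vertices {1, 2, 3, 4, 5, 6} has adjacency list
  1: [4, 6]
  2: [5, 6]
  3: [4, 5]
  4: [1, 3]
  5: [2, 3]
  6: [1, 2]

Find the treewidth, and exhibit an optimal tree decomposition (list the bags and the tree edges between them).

Treewidth 2.
One such decomposition:
Bags: B1 = {1, 2, 6}  B2 = {1, 2, 5}  B3 = {1, 3, 5}  B4 = {1, 3, 4}
Tree: B1–B2, B2–B3, B3–B4

The largest bag has 3 vertices, giving width 2; this decomposition certifies tw(G) ≤ 2. For the lower bound, G contains the cycle 1–6–2–5–3–4–1, so G is not a forest; only forests have treewidth ≤ 1, hence tw(G) ≥ 2. Therefore the treewidth is 2.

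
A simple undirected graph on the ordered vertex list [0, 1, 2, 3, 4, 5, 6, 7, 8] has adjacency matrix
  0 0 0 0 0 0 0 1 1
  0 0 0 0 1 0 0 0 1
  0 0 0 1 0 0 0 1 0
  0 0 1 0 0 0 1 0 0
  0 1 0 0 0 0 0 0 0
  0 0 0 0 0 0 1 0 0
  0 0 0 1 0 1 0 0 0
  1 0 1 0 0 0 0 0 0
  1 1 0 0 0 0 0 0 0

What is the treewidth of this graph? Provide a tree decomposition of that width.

Each bag holds 2 vertices, so the decomposition has width 1, which upper-bounds the treewidth. Since G has at least one edge (e.g. 5–6), it is not an edgeless graph, so tw(G) ≥ 1. Combining the bounds, tw(G) = 1.

Treewidth 1.
One such decomposition:
Bags: B1 = {5, 6}  B2 = {3, 6}  B3 = {2, 3}  B4 = {2, 7}  B5 = {0, 7}  B6 = {0, 8}  B7 = {1, 8}  B8 = {1, 4}
Tree: B1–B2, B2–B3, B3–B4, B4–B5, B5–B6, B6–B7, B7–B8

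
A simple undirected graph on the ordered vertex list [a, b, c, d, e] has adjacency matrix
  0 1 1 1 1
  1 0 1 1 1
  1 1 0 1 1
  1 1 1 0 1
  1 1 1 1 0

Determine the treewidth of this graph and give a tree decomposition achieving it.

Treewidth 4.
Bags: B1 = {a, b, c, d, e}
Tree: (single bag)

With just one bag of size 5, the width is 5 − 1 = 4, so tw(G) ≤ 4. Conversely, {a, b, c, d, e} is a clique of size 5, and the vertices of any clique must share a bag in every tree decomposition; so some bag has ≥ 5 vertices and tw(G) ≥ 4. The upper and lower bounds meet at 4, so that is the treewidth.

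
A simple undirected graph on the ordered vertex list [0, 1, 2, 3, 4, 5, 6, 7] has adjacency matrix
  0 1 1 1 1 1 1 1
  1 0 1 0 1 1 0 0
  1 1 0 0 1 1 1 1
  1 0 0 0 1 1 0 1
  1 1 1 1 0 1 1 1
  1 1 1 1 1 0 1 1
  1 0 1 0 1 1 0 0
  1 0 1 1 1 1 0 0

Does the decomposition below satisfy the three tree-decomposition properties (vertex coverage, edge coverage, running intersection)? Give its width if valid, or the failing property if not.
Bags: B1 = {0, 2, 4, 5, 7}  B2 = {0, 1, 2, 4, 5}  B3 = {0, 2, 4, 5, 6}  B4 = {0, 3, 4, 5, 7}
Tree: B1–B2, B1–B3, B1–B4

Every vertex of G appears in some bag (union = {0, 1, 2, 3, 4, 5, 6, 7}); every edge is covered by a bag; and for each vertex v the set of bags containing v is connected in the bag tree. The decomposition is therefore valid. The largest bag has 5 vertices, so the width is 4.

Yes; width 4.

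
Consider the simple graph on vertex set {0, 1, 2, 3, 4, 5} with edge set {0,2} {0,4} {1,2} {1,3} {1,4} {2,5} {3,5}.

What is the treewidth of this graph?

A width-2 tree decomposition is:
Bags: B1 = {1, 3, 5}  B2 = {1, 2, 5}  B3 = {1, 2, 4}  B4 = {0, 2, 4}
Tree: B1–B2, B2–B3, B3–B4
Every bag has size at most 3, so the width is 3 − 1 = 2 and tw(G) ≤ 2. Since 3–5–2–1–3 is a cycle in G, G is not acyclic. Forests are exactly the graphs of treewidth ≤ 1, so tw(G) ≥ 2. Combining the bounds, tw(G) = 2.

2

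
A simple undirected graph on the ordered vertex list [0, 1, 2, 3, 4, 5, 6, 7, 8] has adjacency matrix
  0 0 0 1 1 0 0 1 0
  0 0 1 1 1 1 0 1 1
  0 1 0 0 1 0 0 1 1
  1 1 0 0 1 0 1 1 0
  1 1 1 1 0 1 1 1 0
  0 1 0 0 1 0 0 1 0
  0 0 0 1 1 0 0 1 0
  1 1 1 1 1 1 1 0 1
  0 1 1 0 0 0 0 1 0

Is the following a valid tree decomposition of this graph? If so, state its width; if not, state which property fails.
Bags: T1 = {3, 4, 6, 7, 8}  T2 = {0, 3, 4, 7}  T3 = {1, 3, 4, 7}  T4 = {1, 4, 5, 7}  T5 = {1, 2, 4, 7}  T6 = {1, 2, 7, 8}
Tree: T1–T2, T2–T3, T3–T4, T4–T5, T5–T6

No — bags containing vertex 8 are not connected in the tree.

A tree decomposition must satisfy three properties: every vertex lies in some bag; for every edge, both endpoints lie together in some bag; and for every vertex, the bags containing it form a connected subtree. Here bags containing vertex 8 are not connected in the tree, so the decomposition is invalid.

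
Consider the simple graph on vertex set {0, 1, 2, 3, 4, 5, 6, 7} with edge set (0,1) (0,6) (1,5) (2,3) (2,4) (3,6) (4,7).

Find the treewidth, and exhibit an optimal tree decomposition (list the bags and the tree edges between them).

Treewidth 1.
One optimal decomposition is:
Bags: B1 = {1, 5}  B2 = {0, 1}  B3 = {0, 6}  B4 = {3, 6}  B5 = {2, 3}  B6 = {2, 4}  B7 = {4, 7}
Tree: B1–B2, B2–B3, B3–B4, B4–B5, B5–B6, B6–B7

Every bag has size at most 2, so the width is 2 − 1 = 1 and tw(G) ≤ 1. Since G has at least one edge (e.g. 5–1), it is not an edgeless graph, so tw(G) ≥ 1. The upper and lower bounds meet at 1, so that is the treewidth.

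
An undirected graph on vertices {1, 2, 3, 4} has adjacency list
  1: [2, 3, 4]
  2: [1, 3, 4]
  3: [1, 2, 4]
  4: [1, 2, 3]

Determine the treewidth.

3

A width-3 tree decomposition is:
Bags: B1 = {1, 2, 3, 4}
Tree: (single bag)
A single bag containing all 4 vertices is trivially a valid decomposition of width 3. For the lower bound, the 4 vertices {1, 2, 3, 4} are pairwise adjacent, and any tree decomposition puts a clique entirely inside one bag — forcing width ≥ 3. The upper and lower bounds meet at 3, so that is the treewidth.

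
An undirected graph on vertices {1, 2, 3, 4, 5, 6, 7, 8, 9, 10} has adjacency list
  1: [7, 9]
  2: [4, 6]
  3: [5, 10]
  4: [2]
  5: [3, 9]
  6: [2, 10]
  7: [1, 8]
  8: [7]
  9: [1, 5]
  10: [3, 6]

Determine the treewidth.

A width-1 tree decomposition is:
Bags: B1 = {2, 4}  B2 = {2, 6}  B3 = {6, 10}  B4 = {3, 10}  B5 = {3, 5}  B6 = {5, 9}  B7 = {1, 9}  B8 = {1, 7}  B9 = {7, 8}
Tree: B1–B2, B2–B3, B3–B4, B4–B5, B5–B6, B6–B7, B7–B8, B8–B9
The largest bag has 2 vertices, giving width 1; this decomposition certifies tw(G) ≤ 1. G has an edge, so its treewidth is at least 1. Hence tw(G) = 1 exactly.

1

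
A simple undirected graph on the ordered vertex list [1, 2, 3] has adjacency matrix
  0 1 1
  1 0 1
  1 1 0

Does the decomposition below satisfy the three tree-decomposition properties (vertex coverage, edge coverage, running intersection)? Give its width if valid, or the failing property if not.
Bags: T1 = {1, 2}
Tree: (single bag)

No — vertex 3 appears in no bag.

A tree decomposition must satisfy three properties: every vertex lies in some bag; for every edge, both endpoints lie together in some bag; and for every vertex, the bags containing it form a connected subtree. Here vertex 3 appears in no bag, so the decomposition is invalid.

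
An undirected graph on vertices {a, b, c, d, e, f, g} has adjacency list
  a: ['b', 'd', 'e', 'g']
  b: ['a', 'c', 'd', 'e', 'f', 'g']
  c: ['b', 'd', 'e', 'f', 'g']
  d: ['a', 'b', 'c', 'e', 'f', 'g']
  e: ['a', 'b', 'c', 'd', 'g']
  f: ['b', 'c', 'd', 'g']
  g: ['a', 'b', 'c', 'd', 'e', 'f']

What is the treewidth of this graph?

4

A width-4 tree decomposition is:
Bags: B1 = {b, c, d, f, g}  B2 = {b, c, d, e, g}  B3 = {a, b, d, e, g}
Tree: B1–B2, B2–B3
Every bag has size at most 5, so the width is 5 − 1 = 4 and tw(G) ≤ 4. For the lower bound, the 5 vertices {b, c, d, e, g} are pairwise adjacent, and any tree decomposition puts a clique entirely inside one bag — forcing width ≥ 4. Hence tw(G) = 4 exactly.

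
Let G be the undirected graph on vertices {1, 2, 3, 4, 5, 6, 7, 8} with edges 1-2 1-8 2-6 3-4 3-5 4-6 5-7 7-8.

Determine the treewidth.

2

A width-2 tree decomposition is:
Bags: B1 = {2, 4, 6}  B2 = {1, 2, 4}  B3 = {1, 4, 8}  B4 = {4, 7, 8}  B5 = {4, 5, 7}  B6 = {3, 4, 5}
Tree: B1–B2, B2–B3, B3–B4, B4–B5, B5–B6
The largest bag has 3 vertices, giving width 2; this decomposition certifies tw(G) ≤ 2. For the lower bound, G contains the cycle 4–6–2–1–8–7–5–3–4, so G is not a forest; only forests have treewidth ≤ 1, hence tw(G) ≥ 2. Combining the bounds, tw(G) = 2.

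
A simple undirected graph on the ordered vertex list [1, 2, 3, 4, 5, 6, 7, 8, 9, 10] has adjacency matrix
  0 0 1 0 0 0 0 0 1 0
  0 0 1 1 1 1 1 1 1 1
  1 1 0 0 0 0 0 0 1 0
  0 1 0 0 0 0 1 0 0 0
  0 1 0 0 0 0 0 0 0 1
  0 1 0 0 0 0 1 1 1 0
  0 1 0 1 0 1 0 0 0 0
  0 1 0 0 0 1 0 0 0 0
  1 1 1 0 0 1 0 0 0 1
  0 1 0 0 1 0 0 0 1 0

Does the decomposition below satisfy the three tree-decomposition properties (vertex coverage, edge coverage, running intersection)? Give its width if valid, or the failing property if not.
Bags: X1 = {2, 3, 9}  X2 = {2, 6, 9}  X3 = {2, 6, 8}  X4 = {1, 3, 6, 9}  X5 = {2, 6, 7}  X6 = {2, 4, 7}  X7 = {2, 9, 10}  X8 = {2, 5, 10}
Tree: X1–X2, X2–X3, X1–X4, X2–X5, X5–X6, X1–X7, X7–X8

No — bags containing vertex 6 are not connected in the tree.

A tree decomposition must satisfy three properties: every vertex lies in some bag; for every edge, both endpoints lie together in some bag; and for every vertex, the bags containing it form a connected subtree. Here bags containing vertex 6 are not connected in the tree, so the decomposition is invalid.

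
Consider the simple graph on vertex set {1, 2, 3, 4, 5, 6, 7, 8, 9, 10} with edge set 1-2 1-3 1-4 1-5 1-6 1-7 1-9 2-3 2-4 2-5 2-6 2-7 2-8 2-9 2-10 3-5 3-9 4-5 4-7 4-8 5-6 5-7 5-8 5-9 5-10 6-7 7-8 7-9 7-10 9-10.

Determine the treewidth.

A width-4 tree decomposition is:
Bags: B1 = {1, 2, 5, 6, 7}  B2 = {1, 2, 4, 5, 7}  B3 = {1, 2, 5, 7, 9}  B4 = {2, 5, 7, 9, 10}  B5 = {1, 2, 3, 5, 9}  B6 = {2, 4, 5, 7, 8}
Tree: B1–B2, B2–B3, B3–B4, B3–B5, B2–B6
Every bag has size at most 5, so the width is 5 − 1 = 4 and tw(G) ≤ 4. Conversely, {1, 2, 3, 5, 9} is a clique of size 5, and the vertices of any clique must share a bag in every tree decomposition; so some bag has ≥ 5 vertices and tw(G) ≥ 4. Therefore the treewidth is 4.

4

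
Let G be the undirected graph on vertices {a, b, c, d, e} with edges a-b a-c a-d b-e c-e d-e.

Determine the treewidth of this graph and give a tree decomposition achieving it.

Treewidth 2.
One optimal decomposition is:
Bags: B1 = {a, d, e}  B2 = {a, c, e}  B3 = {a, b, e}
Tree: B1–B2, B2–B3

Every bag has size at most 3, so the width is 3 − 1 = 2 and tw(G) ≤ 2. The edges e–d–a–c–e form a cycle, so G is not a tree and its treewidth is at least 2. Therefore the treewidth is 2.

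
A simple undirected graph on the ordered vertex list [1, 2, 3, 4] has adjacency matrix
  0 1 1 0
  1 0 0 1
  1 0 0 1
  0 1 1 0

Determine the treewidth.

2

A width-2 tree decomposition is:
Bags: B1 = {2, 3, 4}  B2 = {1, 2, 3}
Tree: B1–B2
Each bag holds 3 vertices, so the decomposition has width 2, which upper-bounds the treewidth. Since 2–4–3–1–2 is a cycle in G, G is not acyclic. Forests are exactly the graphs of treewidth ≤ 1, so tw(G) ≥ 2. Hence tw(G) = 2 exactly.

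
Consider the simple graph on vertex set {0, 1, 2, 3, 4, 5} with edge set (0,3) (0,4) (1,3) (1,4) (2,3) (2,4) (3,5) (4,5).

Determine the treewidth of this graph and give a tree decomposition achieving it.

The largest bag has 3 vertices, giving width 2; this decomposition certifies tw(G) ≤ 2. Since 0–4–5–3–0 is a cycle in G, G is not acyclic. Forests are exactly the graphs of treewidth ≤ 1, so tw(G) ≥ 2. Therefore the treewidth is 2.

Treewidth 2.
One optimal decomposition is:
Bags: B1 = {0, 3, 4}  B2 = {3, 4, 5}  B3 = {2, 3, 4}  B4 = {1, 3, 4}
Tree: B1–B2, B2–B3, B3–B4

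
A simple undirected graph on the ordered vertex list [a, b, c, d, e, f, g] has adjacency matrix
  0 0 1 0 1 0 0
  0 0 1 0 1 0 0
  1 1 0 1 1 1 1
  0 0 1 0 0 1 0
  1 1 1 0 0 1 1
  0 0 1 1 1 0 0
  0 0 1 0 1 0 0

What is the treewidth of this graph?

2

A width-2 tree decomposition is:
Bags: B1 = {b, c, e}  B2 = {c, e, f}  B3 = {c, e, g}  B4 = {c, d, f}  B5 = {a, c, e}
Tree: B1–B2, B2–B3, B2–B4, B2–B5
Every bag has size at most 3, so the width is 3 − 1 = 2 and tw(G) ≤ 2. For the lower bound, the 3 vertices {c, d, f} are pairwise adjacent, and any tree decomposition puts a clique entirely inside one bag — forcing width ≥ 2. The upper and lower bounds meet at 2, so that is the treewidth.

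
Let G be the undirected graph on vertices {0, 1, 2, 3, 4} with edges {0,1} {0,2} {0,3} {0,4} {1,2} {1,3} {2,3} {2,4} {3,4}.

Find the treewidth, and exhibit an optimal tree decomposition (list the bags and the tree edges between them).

Each bag holds 4 vertices, so the decomposition has width 3, which upper-bounds the treewidth. For the lower bound, the 4 vertices {0, 1, 2, 3} are pairwise adjacent, and any tree decomposition puts a clique entirely inside one bag — forcing width ≥ 3. The upper and lower bounds meet at 3, so that is the treewidth.

Treewidth 3.
One such decomposition:
Bags: B1 = {0, 2, 3, 4}  B2 = {0, 1, 2, 3}
Tree: B1–B2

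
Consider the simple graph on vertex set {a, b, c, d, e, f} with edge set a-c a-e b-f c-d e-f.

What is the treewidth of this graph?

1

A width-1 tree decomposition is:
Bags: B1 = {b, f}  B2 = {e, f}  B3 = {a, e}  B4 = {a, c}  B5 = {c, d}
Tree: B1–B2, B2–B3, B3–B4, B4–B5
Every bag has size at most 2, so the width is 2 − 1 = 1 and tw(G) ≤ 1. Any graph with an edge has treewidth ≥ 1, and G has the edge b–f. The upper and lower bounds meet at 1, so that is the treewidth.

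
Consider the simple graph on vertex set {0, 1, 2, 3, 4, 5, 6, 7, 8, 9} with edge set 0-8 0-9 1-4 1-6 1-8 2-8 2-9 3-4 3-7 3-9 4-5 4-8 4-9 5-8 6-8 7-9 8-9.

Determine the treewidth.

2

A width-2 tree decomposition is:
Bags: B1 = {1, 4, 8}  B2 = {4, 5, 8}  B3 = {4, 8, 9}  B4 = {0, 8, 9}  B5 = {3, 4, 9}  B6 = {1, 6, 8}  B7 = {2, 8, 9}  B8 = {3, 7, 9}
Tree: B1–B2, B2–B3, B3–B4, B3–B5, B1–B6, B4–B7, B5–B8
Every bag has size at most 3, so the width is 3 − 1 = 2 and tw(G) ≤ 2. On the other hand G contains the 3-clique {0, 8, 9}. A clique must lie in a single bag of any decomposition, so no decomposition can have width below 2. The upper and lower bounds meet at 2, so that is the treewidth.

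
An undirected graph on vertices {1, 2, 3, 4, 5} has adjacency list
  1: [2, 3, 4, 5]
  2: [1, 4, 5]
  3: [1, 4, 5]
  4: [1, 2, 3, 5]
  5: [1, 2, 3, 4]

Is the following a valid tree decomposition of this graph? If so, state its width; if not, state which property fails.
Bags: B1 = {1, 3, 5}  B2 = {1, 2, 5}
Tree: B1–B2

A tree decomposition must satisfy three properties: every vertex lies in some bag; for every edge, both endpoints lie together in some bag; and for every vertex, the bags containing it form a connected subtree. Here vertex 4 appears in no bag, so the decomposition is invalid.

No — vertex 4 appears in no bag.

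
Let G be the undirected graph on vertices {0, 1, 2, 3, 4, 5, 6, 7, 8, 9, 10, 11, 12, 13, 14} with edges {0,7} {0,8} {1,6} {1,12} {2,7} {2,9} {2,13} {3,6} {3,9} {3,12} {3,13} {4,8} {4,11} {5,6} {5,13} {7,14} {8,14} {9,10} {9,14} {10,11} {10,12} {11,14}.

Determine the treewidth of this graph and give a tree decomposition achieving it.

Each bag holds 4 vertices, so the decomposition has width 3, which upper-bounds the treewidth. For the lower bound: the 4 vertex sets {1,5,6}, {12}, {3}, {2,9,10,13} are disjoint, each induces a connected subgraph, and every pair is joined by at least one edge of G. Contracting each set to a single vertex therefore yields K_{4} as a minor, and since treewidth is minor-monotone, tw(G) ≥ tw(K_{4}) = 3. Hence tw(G) = 3 exactly.

Treewidth 3.
One optimal decomposition is:
Bags: B1 = {1, 5, 6, 12}  B2 = {3, 5, 6, 12}  B3 = {3, 5, 12, 13}  B4 = {3, 10, 12, 13}  B5 = {3, 9, 10, 13}  B6 = {2, 9, 10, 13}  B7 = {2, 9, 10, 11}  B8 = {2, 9, 11, 14}  B9 = {2, 7, 11, 14}  B10 = {4, 7, 11, 14}  B11 = {4, 7, 8, 14}  B12 = {0, 4, 7, 8}
Tree: B1–B2, B2–B3, B3–B4, B4–B5, B5–B6, B6–B7, B7–B8, B8–B9, B9–B10, B10–B11, B11–B12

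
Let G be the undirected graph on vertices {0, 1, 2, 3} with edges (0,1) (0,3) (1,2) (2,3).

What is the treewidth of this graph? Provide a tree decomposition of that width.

Every bag has size at most 3, so the width is 3 − 1 = 2 and tw(G) ≤ 2. Since 0–1–2–3–0 is a cycle in G, G is not acyclic. Forests are exactly the graphs of treewidth ≤ 1, so tw(G) ≥ 2. Combining the bounds, tw(G) = 2.

Treewidth 2.
Bags: B1 = {0, 1, 2}  B2 = {0, 2, 3}
Tree: B1–B2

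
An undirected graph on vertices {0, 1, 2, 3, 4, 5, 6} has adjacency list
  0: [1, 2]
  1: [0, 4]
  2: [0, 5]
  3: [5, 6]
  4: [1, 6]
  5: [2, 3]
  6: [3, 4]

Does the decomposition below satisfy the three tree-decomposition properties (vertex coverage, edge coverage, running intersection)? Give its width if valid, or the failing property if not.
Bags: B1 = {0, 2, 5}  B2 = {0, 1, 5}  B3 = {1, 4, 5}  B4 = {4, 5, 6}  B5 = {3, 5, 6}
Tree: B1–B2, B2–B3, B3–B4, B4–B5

Vertex coverage: the bags together contain {0, 1, 2, 3, 4, 5, 6}, the full vertex set. Edge coverage: each edge of G has both endpoints in at least one bag. Running intersection: for every vertex, the bags containing it form a connected subtree. All three properties hold, so this is a valid tree decomposition of width max|bag| − 1 = 2, and hence tw(G) ≤ 2.

Yes; width 2.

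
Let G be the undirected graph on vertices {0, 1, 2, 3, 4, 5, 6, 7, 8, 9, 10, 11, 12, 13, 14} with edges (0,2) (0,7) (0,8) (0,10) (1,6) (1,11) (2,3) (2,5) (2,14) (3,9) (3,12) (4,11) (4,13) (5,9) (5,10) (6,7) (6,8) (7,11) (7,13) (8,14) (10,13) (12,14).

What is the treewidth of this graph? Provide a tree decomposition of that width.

Treewidth 3.
One optimal decomposition is:
Bags: B1 = {1, 4, 6, 11}  B2 = {4, 6, 7, 11}  B3 = {4, 6, 7, 13}  B4 = {6, 7, 8, 13}  B5 = {0, 7, 8, 13}  B6 = {0, 8, 10, 13}  B7 = {0, 8, 10, 14}  B8 = {0, 2, 10, 14}  B9 = {2, 5, 10, 14}  B10 = {2, 5, 12, 14}  B11 = {2, 3, 5, 12}  B12 = {3, 5, 9, 12}
Tree: B1–B2, B2–B3, B3–B4, B4–B5, B5–B6, B6–B7, B7–B8, B8–B9, B9–B10, B10–B11, B11–B12

Each bag holds 4 vertices, so the decomposition has width 3, which upper-bounds the treewidth. For the lower bound: the 4 vertex sets {1,4,11}, {6}, {7}, {0,8,10,13} are disjoint, each induces a connected subgraph, and every pair is joined by at least one edge of G. Contracting each set to a single vertex therefore yields K_{4} as a minor, and since treewidth is minor-monotone, tw(G) ≥ tw(K_{4}) = 3. The upper and lower bounds meet at 3, so that is the treewidth.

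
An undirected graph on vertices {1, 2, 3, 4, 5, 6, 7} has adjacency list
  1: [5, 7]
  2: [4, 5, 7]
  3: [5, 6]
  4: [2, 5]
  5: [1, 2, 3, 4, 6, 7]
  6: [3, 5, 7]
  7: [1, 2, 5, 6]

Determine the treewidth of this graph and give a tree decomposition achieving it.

Each bag holds 3 vertices, so the decomposition has width 2, which upper-bounds the treewidth. On the other hand G contains the 3-clique {3, 5, 6}. A clique must lie in a single bag of any decomposition, so no decomposition can have width below 2. The upper and lower bounds meet at 2, so that is the treewidth.

Treewidth 2.
One optimal decomposition is:
Bags: B1 = {5, 6, 7}  B2 = {1, 5, 7}  B3 = {2, 5, 7}  B4 = {3, 5, 6}  B5 = {2, 4, 5}
Tree: B1–B2, B1–B3, B1–B4, B3–B5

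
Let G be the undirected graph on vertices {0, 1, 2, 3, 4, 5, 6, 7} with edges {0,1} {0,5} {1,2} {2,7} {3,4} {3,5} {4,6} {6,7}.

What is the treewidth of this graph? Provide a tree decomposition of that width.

Treewidth 2.
One such decomposition:
Bags: B1 = {0, 3, 5}  B2 = {0, 1, 3}  B3 = {1, 2, 3}  B4 = {2, 3, 7}  B5 = {3, 6, 7}  B6 = {3, 4, 6}
Tree: B1–B2, B2–B3, B3–B4, B4–B5, B5–B6

Each bag holds 3 vertices, so the decomposition has width 2, which upper-bounds the treewidth. For the lower bound, G contains the cycle 3–5–0–1–2–7–6–4–3, so G is not a forest; only forests have treewidth ≤ 1, hence tw(G) ≥ 2. Hence tw(G) = 2 exactly.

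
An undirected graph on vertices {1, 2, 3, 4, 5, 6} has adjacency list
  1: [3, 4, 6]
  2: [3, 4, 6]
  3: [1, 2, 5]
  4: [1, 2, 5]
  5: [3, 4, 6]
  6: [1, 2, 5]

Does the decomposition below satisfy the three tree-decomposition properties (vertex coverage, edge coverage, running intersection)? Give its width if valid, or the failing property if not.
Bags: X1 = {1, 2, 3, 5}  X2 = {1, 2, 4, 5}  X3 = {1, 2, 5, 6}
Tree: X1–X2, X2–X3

Vertex coverage: the bags together contain {1, 2, 3, 4, 5, 6}, the full vertex set. Edge coverage: each edge of G has both endpoints in at least one bag. Running intersection: for every vertex, the bags containing it form a connected subtree. All three properties hold, so this is a valid tree decomposition of width max|bag| − 1 = 3, and hence tw(G) ≤ 3.

Yes; width 3.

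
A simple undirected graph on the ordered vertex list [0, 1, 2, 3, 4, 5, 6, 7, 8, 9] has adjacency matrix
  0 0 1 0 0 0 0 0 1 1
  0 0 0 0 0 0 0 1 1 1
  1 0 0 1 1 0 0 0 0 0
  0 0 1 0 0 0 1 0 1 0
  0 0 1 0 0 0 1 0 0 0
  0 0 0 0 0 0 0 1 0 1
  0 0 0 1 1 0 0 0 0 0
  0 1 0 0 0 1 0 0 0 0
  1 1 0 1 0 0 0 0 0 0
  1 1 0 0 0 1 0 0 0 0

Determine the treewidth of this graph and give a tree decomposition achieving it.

Each bag holds 3 vertices, so the decomposition has width 2, which upper-bounds the treewidth. The edges 4–6–3–2–4 form a cycle, so G is not a tree and its treewidth is at least 2. Therefore the treewidth is 2.

Treewidth 2.
One such decomposition:
Bags: B1 = {2, 4, 6}  B2 = {2, 3, 6}  B3 = {0, 2, 3}  B4 = {0, 3, 8}  B5 = {0, 8, 9}  B6 = {1, 8, 9}  B7 = {1, 5, 9}  B8 = {1, 5, 7}
Tree: B1–B2, B2–B3, B3–B4, B4–B5, B5–B6, B6–B7, B7–B8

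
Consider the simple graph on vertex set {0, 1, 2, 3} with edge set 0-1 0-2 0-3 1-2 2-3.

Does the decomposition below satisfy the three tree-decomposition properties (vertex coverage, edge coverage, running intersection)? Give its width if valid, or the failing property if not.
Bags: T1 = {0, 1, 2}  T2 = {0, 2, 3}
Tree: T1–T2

Vertex coverage: the bags together contain {0, 1, 2, 3}, the full vertex set. Edge coverage: each edge of G has both endpoints in at least one bag. Running intersection: for every vertex, the bags containing it form a connected subtree. All three properties hold, so this is a valid tree decomposition of width max|bag| − 1 = 2, and hence tw(G) ≤ 2.

Yes; width 2.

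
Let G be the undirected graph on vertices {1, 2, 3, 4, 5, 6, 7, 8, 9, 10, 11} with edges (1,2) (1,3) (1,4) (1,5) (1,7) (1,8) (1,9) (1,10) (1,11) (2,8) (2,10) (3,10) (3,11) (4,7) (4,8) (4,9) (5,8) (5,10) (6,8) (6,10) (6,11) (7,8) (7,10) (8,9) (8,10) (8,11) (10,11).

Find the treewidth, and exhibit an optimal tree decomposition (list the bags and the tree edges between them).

Treewidth 3.
Bags: B1 = {6, 8, 10, 11}  B2 = {1, 8, 10, 11}  B3 = {1, 7, 8, 10}  B4 = {1, 4, 7, 8}  B5 = {1, 5, 8, 10}  B6 = {1, 4, 8, 9}  B7 = {1, 3, 10, 11}  B8 = {1, 2, 8, 10}
Tree: B1–B2, B2–B3, B3–B4, B3–B5, B4–B6, B2–B7, B3–B8

Each bag holds 4 vertices, so the decomposition has width 3, which upper-bounds the treewidth. For the lower bound, the 4 vertices {1, 4, 8, 9} are pairwise adjacent, and any tree decomposition puts a clique entirely inside one bag — forcing width ≥ 3. The upper and lower bounds meet at 3, so that is the treewidth.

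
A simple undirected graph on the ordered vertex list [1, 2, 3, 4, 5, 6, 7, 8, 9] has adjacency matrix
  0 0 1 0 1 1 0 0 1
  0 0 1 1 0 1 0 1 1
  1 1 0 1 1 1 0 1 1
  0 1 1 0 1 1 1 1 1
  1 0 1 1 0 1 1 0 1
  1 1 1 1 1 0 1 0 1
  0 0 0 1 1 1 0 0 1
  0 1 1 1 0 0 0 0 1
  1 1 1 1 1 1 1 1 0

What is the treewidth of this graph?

4

A width-4 tree decomposition is:
Bags: B1 = {2, 3, 4, 6, 9}  B2 = {2, 3, 4, 8, 9}  B3 = {3, 4, 5, 6, 9}  B4 = {1, 3, 5, 6, 9}  B5 = {4, 5, 6, 7, 9}
Tree: B1–B2, B1–B3, B3–B4, B3–B5
Every bag has size at most 5, so the width is 5 − 1 = 4 and tw(G) ≤ 4. Conversely, {1, 3, 5, 6, 9} is a clique of size 5, and the vertices of any clique must share a bag in every tree decomposition; so some bag has ≥ 5 vertices and tw(G) ≥ 4. Therefore the treewidth is 4.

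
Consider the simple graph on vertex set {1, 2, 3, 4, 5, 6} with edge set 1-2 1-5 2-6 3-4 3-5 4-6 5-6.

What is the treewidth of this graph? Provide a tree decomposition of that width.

Treewidth 2.
One optimal decomposition is:
Bags: B1 = {1, 2, 5}  B2 = {2, 5, 6}  B3 = {3, 5, 6}  B4 = {3, 4, 6}
Tree: B1–B2, B2–B3, B3–B4

Each bag holds 3 vertices, so the decomposition has width 2, which upper-bounds the treewidth. For the lower bound, G contains the cycle 1–2–6–5–1, so G is not a forest; only forests have treewidth ≤ 1, hence tw(G) ≥ 2. Hence tw(G) = 2 exactly.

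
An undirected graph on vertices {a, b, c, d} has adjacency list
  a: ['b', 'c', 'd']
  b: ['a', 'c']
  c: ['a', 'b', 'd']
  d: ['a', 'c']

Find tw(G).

2

A width-2 tree decomposition is:
Bags: B1 = {a, b, c}  B2 = {a, c, d}
Tree: B1–B2
Each bag holds 3 vertices, so the decomposition has width 2, which upper-bounds the treewidth. Conversely, {a, c, d} is a clique of size 3, and the vertices of any clique must share a bag in every tree decomposition; so some bag has ≥ 3 vertices and tw(G) ≥ 2. Combining the bounds, tw(G) = 2.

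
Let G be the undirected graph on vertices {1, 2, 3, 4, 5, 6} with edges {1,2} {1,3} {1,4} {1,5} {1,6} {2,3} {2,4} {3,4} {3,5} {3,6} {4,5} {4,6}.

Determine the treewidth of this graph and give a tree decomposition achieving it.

Treewidth 3.
Bags: B1 = {1, 3, 4, 6}  B2 = {1, 2, 3, 4}  B3 = {1, 3, 4, 5}
Tree: B1–B2, B1–B3

Each bag holds 4 vertices, so the decomposition has width 3, which upper-bounds the treewidth. For the lower bound, the 4 vertices {1, 2, 3, 4} are pairwise adjacent, and any tree decomposition puts a clique entirely inside one bag — forcing width ≥ 3. Combining the bounds, tw(G) = 3.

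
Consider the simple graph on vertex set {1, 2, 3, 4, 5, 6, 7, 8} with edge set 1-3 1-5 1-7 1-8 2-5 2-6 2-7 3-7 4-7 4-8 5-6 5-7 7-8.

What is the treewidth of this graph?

A width-2 tree decomposition is:
Bags: B1 = {1, 5, 7}  B2 = {2, 5, 7}  B3 = {1, 7, 8}  B4 = {4, 7, 8}  B5 = {1, 3, 7}  B6 = {2, 5, 6}
Tree: B1–B2, B1–B3, B3–B4, B1–B5, B2–B6
Each bag holds 3 vertices, so the decomposition has width 2, which upper-bounds the treewidth. For the lower bound, the 3 vertices {2, 5, 6} are pairwise adjacent, and any tree decomposition puts a clique entirely inside one bag — forcing width ≥ 2. The upper and lower bounds meet at 2, so that is the treewidth.

2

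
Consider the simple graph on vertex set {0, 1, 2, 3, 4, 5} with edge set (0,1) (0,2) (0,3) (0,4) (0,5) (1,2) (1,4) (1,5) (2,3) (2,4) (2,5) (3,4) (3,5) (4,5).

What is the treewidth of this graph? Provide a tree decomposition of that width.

Every bag has size at most 5, so the width is 5 − 1 = 4 and tw(G) ≤ 4. On the other hand G contains the 5-clique {0, 1, 2, 4, 5}. A clique must lie in a single bag of any decomposition, so no decomposition can have width below 4. Therefore the treewidth is 4.

Treewidth 4.
Bags: B1 = {0, 1, 2, 4, 5}  B2 = {0, 2, 3, 4, 5}
Tree: B1–B2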